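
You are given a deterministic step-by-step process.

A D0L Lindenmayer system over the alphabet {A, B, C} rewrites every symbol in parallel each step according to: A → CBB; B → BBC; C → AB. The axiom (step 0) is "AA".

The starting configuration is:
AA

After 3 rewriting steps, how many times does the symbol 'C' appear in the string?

12

[0] AA
[1] CBBCBB
[2] ABBBCBBCABBBCBBC
[3] CBBBBCBBCBBCABBBCBBCABCBBBBCBBCBBCABBBCBBCAB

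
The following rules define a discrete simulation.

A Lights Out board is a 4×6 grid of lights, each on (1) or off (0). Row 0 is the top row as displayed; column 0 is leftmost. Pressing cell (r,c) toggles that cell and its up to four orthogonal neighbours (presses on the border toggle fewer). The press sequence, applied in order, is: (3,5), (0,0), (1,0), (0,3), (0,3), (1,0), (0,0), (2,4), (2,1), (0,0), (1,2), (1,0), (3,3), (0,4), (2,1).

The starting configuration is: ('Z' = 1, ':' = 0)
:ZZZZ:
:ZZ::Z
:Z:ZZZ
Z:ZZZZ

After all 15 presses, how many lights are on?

k=0  :ZZZZ:
:ZZ::Z
:Z:ZZZ
Z:ZZZZ
k=1  :ZZZZ:
:ZZ::Z
:Z:ZZ:
Z:ZZ::
k=2  Z:ZZZ:
ZZZ::Z
:Z:ZZ:
Z:ZZ::
k=3  ::ZZZ:
::Z::Z
ZZ:ZZ:
Z:ZZ::
k=4  ::::::
::ZZ:Z
ZZ:ZZ:
Z:ZZ::
k=5  ::ZZZ:
::Z::Z
ZZ:ZZ:
Z:ZZ::
k=6  Z:ZZZ:
ZZZ::Z
:Z:ZZ:
Z:ZZ::
k=7  :ZZZZ:
:ZZ::Z
:Z:ZZ:
Z:ZZ::
k=8  :ZZZZ:
:ZZ:ZZ
:Z:::Z
Z:ZZZ:
k=9  :ZZZZ:
::Z:ZZ
Z:Z::Z
ZZZZZ:
k=10  Z:ZZZ:
Z:Z:ZZ
Z:Z::Z
ZZZZZ:
k=11  Z::ZZ:
ZZ:ZZZ
Z::::Z
ZZZZZ:
k=12  :::ZZ:
:::ZZZ
:::::Z
ZZZZZ:
k=13  :::ZZ:
:::ZZZ
:::Z:Z
ZZ::::
k=14  :::::Z
:::Z:Z
:::Z:Z
ZZ::::
k=15  :::::Z
:Z:Z:Z
ZZZZ:Z
Z:::::

10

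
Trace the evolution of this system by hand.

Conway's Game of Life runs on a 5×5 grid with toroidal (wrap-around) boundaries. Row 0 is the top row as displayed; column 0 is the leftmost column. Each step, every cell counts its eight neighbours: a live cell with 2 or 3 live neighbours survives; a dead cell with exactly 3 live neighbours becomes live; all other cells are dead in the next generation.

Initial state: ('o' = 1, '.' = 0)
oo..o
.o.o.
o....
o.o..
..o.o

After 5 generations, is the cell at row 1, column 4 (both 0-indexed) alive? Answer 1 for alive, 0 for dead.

gen 0: oo..o
.o.o.
o....
o.o..
..o.o
gen 1: .o..o
.oo..
o.o.o
o..oo
..o.o
gen 2: .o...
..o.o
..o..
..o..
.oo..
gen 3: oo.o.
.ooo.
.oo..
..oo.
.oo..
gen 4: o..oo
...oo
.....
...o.
o...o
gen 5: .....
o..o.
...oo
....o
o....

0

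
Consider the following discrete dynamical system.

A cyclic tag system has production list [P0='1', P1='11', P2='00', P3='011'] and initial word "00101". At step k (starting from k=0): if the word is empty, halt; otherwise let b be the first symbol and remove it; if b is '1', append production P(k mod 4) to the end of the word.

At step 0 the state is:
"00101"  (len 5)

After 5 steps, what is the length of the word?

[0] "00101"  (len 5)
[1] "0101"  (len 4)
[2] "101"  (len 3)
[3] "0100"  (len 4)
[4] "100"  (len 3)
[5] "001"  (len 3)

3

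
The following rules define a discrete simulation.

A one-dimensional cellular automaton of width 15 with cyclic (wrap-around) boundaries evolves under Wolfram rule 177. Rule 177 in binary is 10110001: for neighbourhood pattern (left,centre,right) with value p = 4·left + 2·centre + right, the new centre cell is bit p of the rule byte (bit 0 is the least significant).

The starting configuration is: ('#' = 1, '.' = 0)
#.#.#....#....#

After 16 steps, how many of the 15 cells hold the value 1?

0) #.#.#....#....#
1) .#.#.###..###..
2) ..#.#.#.#..#.##
3) #..#.#.#.#..#..
4) .#..#.#.#.#..#.
5) ..#..#.#.#.#..#
6) #..#..#.#.#.#..
7) .#..#..#.#.#.#.
8) ..#..#..#.#.#.#
9) #..#..#..#.#.#.
10) .#..#..#..#.#.#
11) #.#..#..#..#.#.
12) .#.#..#..#..#.#
13) #.#.#..#..#..#.
14) .#.#.#..#..#..#
15) #.#.#.#..#..#..
16) .#.#.#.#..#..#.

6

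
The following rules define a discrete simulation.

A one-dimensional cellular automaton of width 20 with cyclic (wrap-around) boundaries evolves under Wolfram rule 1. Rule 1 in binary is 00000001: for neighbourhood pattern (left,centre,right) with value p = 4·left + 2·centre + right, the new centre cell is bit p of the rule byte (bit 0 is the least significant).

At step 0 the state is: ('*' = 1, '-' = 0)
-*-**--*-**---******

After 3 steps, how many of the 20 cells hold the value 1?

1

[0] -*-**--*-**---******
[1] ------------*-------
[2] ***********---******
[3] ------------*-------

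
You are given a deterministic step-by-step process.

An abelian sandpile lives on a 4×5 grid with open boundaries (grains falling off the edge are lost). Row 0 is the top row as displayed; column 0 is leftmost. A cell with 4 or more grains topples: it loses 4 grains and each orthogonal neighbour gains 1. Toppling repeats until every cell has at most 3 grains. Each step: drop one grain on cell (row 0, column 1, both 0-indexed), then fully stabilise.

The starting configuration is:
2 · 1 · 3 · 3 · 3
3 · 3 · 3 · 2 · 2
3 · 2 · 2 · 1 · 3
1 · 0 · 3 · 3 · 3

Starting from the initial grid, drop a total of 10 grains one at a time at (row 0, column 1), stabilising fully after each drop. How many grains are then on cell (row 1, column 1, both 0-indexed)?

3

[0] 2 · 1 · 3 · 3 · 3
3 · 3 · 3 · 2 · 2
3 · 2 · 2 · 1 · 3
1 · 0 · 3 · 3 · 3
[1] 2 · 2 · 3 · 3 · 3
3 · 3 · 3 · 2 · 2
3 · 2 · 2 · 1 · 3
1 · 0 · 3 · 3 · 3
[2] 2 · 3 · 3 · 3 · 3
3 · 3 · 3 · 2 · 2
3 · 2 · 2 · 1 · 3
1 · 0 · 3 · 3 · 3
[3] 0 · 3 · 2 · 2 · 1
2 · 3 · 3 · 2 · 1
1 · 1 · 2 · 1 · 2
2 · 2 · 1 · 2 · 1
[4] 1 · 2 · 0 · 3 · 1
3 · 1 · 1 · 3 · 1
1 · 2 · 3 · 1 · 2
2 · 2 · 1 · 2 · 1
[5] 1 · 3 · 0 · 3 · 1
3 · 1 · 1 · 3 · 1
1 · 2 · 3 · 1 · 2
2 · 2 · 1 · 2 · 1
[6] 2 · 0 · 1 · 3 · 1
3 · 2 · 1 · 3 · 1
1 · 2 · 3 · 1 · 2
2 · 2 · 1 · 2 · 1
[7] 2 · 1 · 1 · 3 · 1
3 · 2 · 1 · 3 · 1
1 · 2 · 3 · 1 · 2
2 · 2 · 1 · 2 · 1
[8] 2 · 2 · 1 · 3 · 1
3 · 2 · 1 · 3 · 1
1 · 2 · 3 · 1 · 2
2 · 2 · 1 · 2 · 1
[9] 2 · 3 · 1 · 3 · 1
3 · 2 · 1 · 3 · 1
1 · 2 · 3 · 1 · 2
2 · 2 · 1 · 2 · 1
[10] 3 · 0 · 2 · 3 · 1
3 · 3 · 1 · 3 · 1
1 · 2 · 3 · 1 · 2
2 · 2 · 1 · 2 · 1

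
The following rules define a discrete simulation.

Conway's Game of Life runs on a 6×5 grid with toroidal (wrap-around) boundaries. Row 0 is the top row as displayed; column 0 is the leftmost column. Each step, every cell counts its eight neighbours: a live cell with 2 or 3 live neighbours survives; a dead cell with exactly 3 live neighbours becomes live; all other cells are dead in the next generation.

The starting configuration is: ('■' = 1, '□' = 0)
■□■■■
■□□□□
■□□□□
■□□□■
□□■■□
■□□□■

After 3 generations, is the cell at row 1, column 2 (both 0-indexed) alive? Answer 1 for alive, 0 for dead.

1

k=0  ■□■■■
■□□□□
■□□□□
■□□□■
□□■■□
■□□□■
k=1  □□□■□
■□□■□
■■□□□
■■□■■
□■□■□
■□□□□
k=2  □□□□□
■■■□□
□□□■□
□□□■□
□■□■□
□□■□■
k=3  ■□■■□
□■■□□
□■□■■
□□□■■
□□□■■
□□■■□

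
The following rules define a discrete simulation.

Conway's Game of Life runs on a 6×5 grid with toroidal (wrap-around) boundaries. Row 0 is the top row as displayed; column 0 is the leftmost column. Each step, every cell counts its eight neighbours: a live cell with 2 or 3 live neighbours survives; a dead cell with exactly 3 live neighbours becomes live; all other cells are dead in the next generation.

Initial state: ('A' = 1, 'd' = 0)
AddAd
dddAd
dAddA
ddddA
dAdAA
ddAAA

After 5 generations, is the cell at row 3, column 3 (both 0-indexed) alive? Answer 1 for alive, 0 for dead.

gen 0: AddAd
dddAd
dAddA
ddddA
dAdAA
ddAAA
gen 1: ddddd
AdAAd
AddAA
ddAdA
ddddd
dAddd
gen 2: dAAdd
AAAAd
Adddd
AdddA
ddddd
ddddd
gen 3: AddAd
AddAA
ddAAd
AdddA
ddddd
ddddd
gen 4: AddAd
AAddd
dAAdd
dddAA
ddddd
ddddd
gen 5: AAddA
AdddA
dAAAA
ddAAd
ddddd
ddddd

1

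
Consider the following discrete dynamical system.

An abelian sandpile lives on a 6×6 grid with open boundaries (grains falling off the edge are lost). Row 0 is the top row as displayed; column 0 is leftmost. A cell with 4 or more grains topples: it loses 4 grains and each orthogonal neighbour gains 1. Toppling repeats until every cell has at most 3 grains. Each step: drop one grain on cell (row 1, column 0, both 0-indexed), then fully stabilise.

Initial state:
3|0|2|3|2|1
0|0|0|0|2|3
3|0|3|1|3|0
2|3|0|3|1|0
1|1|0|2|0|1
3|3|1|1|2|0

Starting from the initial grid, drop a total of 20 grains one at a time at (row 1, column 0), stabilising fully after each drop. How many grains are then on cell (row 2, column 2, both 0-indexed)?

gen 0: 3|0|2|3|2|1
0|0|0|0|2|3
3|0|3|1|3|0
2|3|0|3|1|0
1|1|0|2|0|1
3|3|1|1|2|0
gen 1: 3|0|2|3|2|1
1|0|0|0|2|3
3|0|3|1|3|0
2|3|0|3|1|0
1|1|0|2|0|1
3|3|1|1|2|0
gen 2: 3|0|2|3|2|1
2|0|0|0|2|3
3|0|3|1|3|0
2|3|0|3|1|0
1|1|0|2|0|1
3|3|1|1|2|0
gen 3: 3|0|2|3|2|1
3|0|0|0|2|3
3|0|3|1|3|0
2|3|0|3|1|0
1|1|0|2|0|1
3|3|1|1|2|0
gen 4: 0|1|2|3|2|1
2|1|0|0|2|3
0|1|3|1|3|0
3|3|0|3|1|0
1|1|0|2|0|1
3|3|1|1|2|0
gen 5: 0|1|2|3|2|1
3|1|0|0|2|3
0|1|3|1|3|0
3|3|0|3|1|0
1|1|0|2|0|1
3|3|1|1|2|0
gen 6: 1|1|2|3|2|1
0|2|0|0|2|3
1|1|3|1|3|0
3|3|0|3|1|0
1|1|0|2|0|1
3|3|1|1|2|0
gen 7: 1|1|2|3|2|1
1|2|0|0|2|3
1|1|3|1|3|0
3|3|0|3|1|0
1|1|0|2|0|1
3|3|1|1|2|0
gen 8: 1|1|2|3|2|1
2|2|0|0|2|3
1|1|3|1|3|0
3|3|0|3|1|0
1|1|0|2|0|1
3|3|1|1|2|0
gen 9: 1|1|2|3|2|1
3|2|0|0|2|3
1|1|3|1|3|0
3|3|0|3|1|0
1|1|0|2|0|1
3|3|1|1|2|0
gen 10: 2|1|2|3|2|1
0|3|0|0|2|3
2|1|3|1|3|0
3|3|0|3|1|0
1|1|0|2|0|1
3|3|1|1|2|0
gen 11: 2|1|2|3|2|1
1|3|0|0|2|3
2|1|3|1|3|0
3|3|0|3|1|0
1|1|0|2|0|1
3|3|1|1|2|0
gen 12: 2|1|2|3|2|1
2|3|0|0|2|3
2|1|3|1|3|0
3|3|0|3|1|0
1|1|0|2|0|1
3|3|1|1|2|0
gen 13: 2|1|2|3|2|1
3|3|0|0|2|3
2|1|3|1|3|0
3|3|0|3|1|0
1|1|0|2|0|1
3|3|1|1|2|0
gen 14: 3|2|2|3|2|1
1|0|1|0|2|3
3|2|3|1|3|0
3|3|0|3|1|0
1|1|0|2|0|1
3|3|1|1|2|0
gen 15: 3|2|2|3|2|1
2|0|1|0|2|3
3|2|3|1|3|0
3|3|0|3|1|0
1|1|0|2|0|1
3|3|1|1|2|0
gen 16: 3|2|2|3|2|1
3|0|1|0|2|3
3|2|3|1|3|0
3|3|0|3|1|0
1|1|0|2|0|1
3|3|1|1|2|0
gen 17: 0|3|2|3|2|1
2|2|2|0|2|3
2|1|0|2|3|0
1|1|2|3|1|0
2|2|0|2|0|1
3|3|1|1|2|0
gen 18: 0|3|2|3|2|1
3|2|2|0|2|3
2|1|0|2|3|0
1|1|2|3|1|0
2|2|0|2|0|1
3|3|1|1|2|0
gen 19: 1|3|2|3|2|1
0|3|2|0|2|3
3|1|0|2|3|0
1|1|2|3|1|0
2|2|0|2|0|1
3|3|1|1|2|0
gen 20: 1|3|2|3|2|1
1|3|2|0|2|3
3|1|0|2|3|0
1|1|2|3|1|0
2|2|0|2|0|1
3|3|1|1|2|0

0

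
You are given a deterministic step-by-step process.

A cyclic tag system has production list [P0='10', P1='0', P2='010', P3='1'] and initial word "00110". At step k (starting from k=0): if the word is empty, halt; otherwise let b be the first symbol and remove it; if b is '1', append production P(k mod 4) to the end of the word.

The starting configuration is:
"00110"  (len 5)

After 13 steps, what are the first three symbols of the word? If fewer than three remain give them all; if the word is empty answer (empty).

t=0: "00110"  (len 5)
t=1: "0110"  (len 4)
t=2: "110"  (len 3)
t=3: "10010"  (len 5)
t=4: "00101"  (len 5)
t=5: "0101"  (len 4)
t=6: "101"  (len 3)
t=7: "01010"  (len 5)
t=8: "1010"  (len 4)
t=9: "01010"  (len 5)
t=10: "1010"  (len 4)
t=11: "010010"  (len 6)
t=12: "10010"  (len 5)
t=13: "001010"  (len 6)

001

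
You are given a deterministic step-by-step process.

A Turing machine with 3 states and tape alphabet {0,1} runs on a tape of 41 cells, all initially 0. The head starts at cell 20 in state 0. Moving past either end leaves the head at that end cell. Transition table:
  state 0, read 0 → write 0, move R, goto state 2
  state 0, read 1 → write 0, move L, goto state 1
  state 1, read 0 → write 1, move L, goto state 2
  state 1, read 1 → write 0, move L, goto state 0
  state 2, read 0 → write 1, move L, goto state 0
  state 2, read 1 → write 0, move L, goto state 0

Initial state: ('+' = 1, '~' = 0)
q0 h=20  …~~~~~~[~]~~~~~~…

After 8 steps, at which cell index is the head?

20

0) q0 h=20  …~~~~~~[~]~~~~~~…
1) q2 h=21  …~~~~~~[~]~~~~~~…
2) q0 h=20  …~~~~~~[~]+~~~~~…
3) q2 h=21  …~~~~~~[+]~~~~~~…
4) q0 h=20  …~~~~~~[~]~~~~~~…
5) q2 h=21  …~~~~~~[~]~~~~~~…
6) q0 h=20  …~~~~~~[~]+~~~~~…
7) q2 h=21  …~~~~~~[+]~~~~~~…
8) q0 h=20  …~~~~~~[~]~~~~~~…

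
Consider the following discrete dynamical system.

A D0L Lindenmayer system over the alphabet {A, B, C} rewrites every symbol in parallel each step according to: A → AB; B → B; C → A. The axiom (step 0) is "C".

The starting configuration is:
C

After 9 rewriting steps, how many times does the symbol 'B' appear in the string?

8

gen 0: C
gen 1: A
gen 2: AB
gen 3: ABB
gen 4: ABBB
gen 5: ABBBB
gen 6: ABBBBB
gen 7: ABBBBBB
gen 8: ABBBBBBB
gen 9: ABBBBBBBB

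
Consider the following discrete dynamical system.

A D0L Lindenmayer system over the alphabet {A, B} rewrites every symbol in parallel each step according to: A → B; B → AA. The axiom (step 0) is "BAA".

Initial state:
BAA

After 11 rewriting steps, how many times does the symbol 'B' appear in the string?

t=0: BAA
t=1: AABB
t=2: BBAAAA
t=3: AAAABBBB
t=4: BBBBAAAAAAAA
t=5: AAAAAAAABBBBBBBB
t=6: BBBBBBBBAAAAAAAAAAAAAAAA
t=7: AAAAAAAAAAAAAAAABBBBBBBBBBBBBBBB
t=8: BBBBBBBBBBBBBBBBAAAAAAAAAAAAAAAAAAAAAAAAAAAAAAAA
t=9: AAAAAAAAAAAAAAAAAAAAAAAAAAAAAAAABBBBBBBBBBBBBBBBBBBBBBBBBBBBBBBB
t=10: BBBBBBBBBBBBBBBBBBBBBBBBBBBBBBBBAAAAAAAAAAAAAAAAAAAAAAAAAAAAAAAAAAAAAAAAAAAAAAAAAAAAAAAAAAAAAAAA
t=11: AAAAAAAAAAAAAAAAAAAAAAAAAAAAAAAAAAAAAAAAAAAAAAAAAAAAAAAAAA…BBBBBBBBBBBBBBBBBBBBBBBBBBBBBBBBBBBBBBBBBBBBBBBBBBBBBBBBBB  (len 128)

64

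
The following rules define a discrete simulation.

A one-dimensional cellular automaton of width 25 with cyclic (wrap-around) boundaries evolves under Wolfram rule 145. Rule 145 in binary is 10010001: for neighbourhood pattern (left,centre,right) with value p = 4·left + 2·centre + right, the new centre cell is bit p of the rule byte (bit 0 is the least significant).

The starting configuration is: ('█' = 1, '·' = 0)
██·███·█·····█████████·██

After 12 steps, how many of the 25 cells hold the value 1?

9

gen 0: ██·███·█·····█████████·██
gen 1: █···█···████··███████···█
gen 2: ·██··██··██·█··█████·██··
gen 3: ···█···█·····█··███····██
gen 4: ██··██··████··█··█·███···
gen 5: ··█···█··██·█··█····█·██·
gen 6: █··██··█·····█··███·····█
gen 7: ·█···█··████··█··█·████··
gen 8: ··██··█··██·█··█····██·██
gen 9: █···█··█·····█··███······
gen 10: ·██··█··████··█··█·█████·
gen 11: ···█··█··██·█··█····███·█
gen 12: ██··█··█·····█··███··█···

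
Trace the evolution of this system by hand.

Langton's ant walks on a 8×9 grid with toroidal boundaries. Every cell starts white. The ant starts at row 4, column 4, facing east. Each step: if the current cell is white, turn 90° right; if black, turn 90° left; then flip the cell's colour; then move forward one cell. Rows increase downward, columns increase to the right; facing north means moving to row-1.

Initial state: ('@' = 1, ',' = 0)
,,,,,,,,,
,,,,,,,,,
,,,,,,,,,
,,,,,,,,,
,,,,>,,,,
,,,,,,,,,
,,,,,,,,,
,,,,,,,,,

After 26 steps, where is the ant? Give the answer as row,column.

k=0  ,,,,,,,,,
,,,,,,,,,
,,,,,,,,,
,,,,,,,,,
,,,,>,,,,
,,,,,,,,,
,,,,,,,,,
,,,,,,,,,
k=1  ,,,,,,,,,
,,,,,,,,,
,,,,,,,,,
,,,,,,,,,
,,,,@,,,,
,,,,v,,,,
,,,,,,,,,
,,,,,,,,,
k=2  ,,,,,,,,,
,,,,,,,,,
,,,,,,,,,
,,,,,,,,,
,,,,@,,,,
,,,<@,,,,
,,,,,,,,,
,,,,,,,,,
k=3  ,,,,,,,,,
,,,,,,,,,
,,,,,,,,,
,,,,,,,,,
,,,^@,,,,
,,,@@,,,,
,,,,,,,,,
,,,,,,,,,
k=4  ,,,,,,,,,
,,,,,,,,,
,,,,,,,,,
,,,,,,,,,
,,,@>,,,,
,,,@@,,,,
,,,,,,,,,
,,,,,,,,,
k=5  ,,,,,,,,,
,,,,,,,,,
,,,,,,,,,
,,,,^,,,,
,,,@,,,,,
,,,@@,,,,
,,,,,,,,,
,,,,,,,,,
k=6  ,,,,,,,,,
,,,,,,,,,
,,,,,,,,,
,,,,@>,,,
,,,@,,,,,
,,,@@,,,,
,,,,,,,,,
,,,,,,,,,
k=7  ,,,,,,,,,
,,,,,,,,,
,,,,,,,,,
,,,,@@,,,
,,,@,v,,,
,,,@@,,,,
,,,,,,,,,
,,,,,,,,,
k=8  ,,,,,,,,,
,,,,,,,,,
,,,,,,,,,
,,,,@@,,,
,,,@<@,,,
,,,@@,,,,
,,,,,,,,,
,,,,,,,,,
k=9  ,,,,,,,,,
,,,,,,,,,
,,,,,,,,,
,,,,^@,,,
,,,@@@,,,
,,,@@,,,,
,,,,,,,,,
,,,,,,,,,
k=10  ,,,,,,,,,
,,,,,,,,,
,,,,,,,,,
,,,<,@,,,
,,,@@@,,,
,,,@@,,,,
,,,,,,,,,
,,,,,,,,,
k=11  ,,,,,,,,,
,,,,,,,,,
,,,^,,,,,
,,,@,@,,,
,,,@@@,,,
,,,@@,,,,
,,,,,,,,,
,,,,,,,,,
k=12  ,,,,,,,,,
,,,,,,,,,
,,,@>,,,,
,,,@,@,,,
,,,@@@,,,
,,,@@,,,,
,,,,,,,,,
,,,,,,,,,
k=13  ,,,,,,,,,
,,,,,,,,,
,,,@@,,,,
,,,@v@,,,
,,,@@@,,,
,,,@@,,,,
,,,,,,,,,
,,,,,,,,,
k=14  ,,,,,,,,,
,,,,,,,,,
,,,@@,,,,
,,,<@@,,,
,,,@@@,,,
,,,@@,,,,
,,,,,,,,,
,,,,,,,,,
k=15  ,,,,,,,,,
,,,,,,,,,
,,,@@,,,,
,,,,@@,,,
,,,v@@,,,
,,,@@,,,,
,,,,,,,,,
,,,,,,,,,
k=16  ,,,,,,,,,
,,,,,,,,,
,,,@@,,,,
,,,,@@,,,
,,,,>@,,,
,,,@@,,,,
,,,,,,,,,
,,,,,,,,,
k=17  ,,,,,,,,,
,,,,,,,,,
,,,@@,,,,
,,,,^@,,,
,,,,,@,,,
,,,@@,,,,
,,,,,,,,,
,,,,,,,,,
k=18  ,,,,,,,,,
,,,,,,,,,
,,,@@,,,,
,,,<,@,,,
,,,,,@,,,
,,,@@,,,,
,,,,,,,,,
,,,,,,,,,
k=19  ,,,,,,,,,
,,,,,,,,,
,,,^@,,,,
,,,@,@,,,
,,,,,@,,,
,,,@@,,,,
,,,,,,,,,
,,,,,,,,,
k=20  ,,,,,,,,,
,,,,,,,,,
,,<,@,,,,
,,,@,@,,,
,,,,,@,,,
,,,@@,,,,
,,,,,,,,,
,,,,,,,,,
k=21  ,,,,,,,,,
,,^,,,,,,
,,@,@,,,,
,,,@,@,,,
,,,,,@,,,
,,,@@,,,,
,,,,,,,,,
,,,,,,,,,
k=22  ,,,,,,,,,
,,@>,,,,,
,,@,@,,,,
,,,@,@,,,
,,,,,@,,,
,,,@@,,,,
,,,,,,,,,
,,,,,,,,,
k=23  ,,,,,,,,,
,,@@,,,,,
,,@v@,,,,
,,,@,@,,,
,,,,,@,,,
,,,@@,,,,
,,,,,,,,,
,,,,,,,,,
k=24  ,,,,,,,,,
,,@@,,,,,
,,<@@,,,,
,,,@,@,,,
,,,,,@,,,
,,,@@,,,,
,,,,,,,,,
,,,,,,,,,
k=25  ,,,,,,,,,
,,@@,,,,,
,,,@@,,,,
,,v@,@,,,
,,,,,@,,,
,,,@@,,,,
,,,,,,,,,
,,,,,,,,,
k=26  ,,,,,,,,,
,,@@,,,,,
,,,@@,,,,
,<@@,@,,,
,,,,,@,,,
,,,@@,,,,
,,,,,,,,,
,,,,,,,,,

3,1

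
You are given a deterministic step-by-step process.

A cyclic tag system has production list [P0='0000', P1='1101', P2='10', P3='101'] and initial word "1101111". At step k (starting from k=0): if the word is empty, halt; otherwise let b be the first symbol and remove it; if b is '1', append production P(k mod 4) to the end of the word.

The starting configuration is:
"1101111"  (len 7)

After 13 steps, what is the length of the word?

gen 0: "1101111"  (len 7)
gen 1: "1011110000"  (len 10)
gen 2: "0111100001101"  (len 13)
gen 3: "111100001101"  (len 12)
gen 4: "11100001101101"  (len 14)
gen 5: "11000011011010000"  (len 17)
gen 6: "10000110110100001101"  (len 20)
gen 7: "000011011010000110110"  (len 21)
gen 8: "00011011010000110110"  (len 20)
gen 9: "0011011010000110110"  (len 19)
gen 10: "011011010000110110"  (len 18)
gen 11: "11011010000110110"  (len 17)
gen 12: "1011010000110110101"  (len 19)
gen 13: "0110100001101101010000"  (len 22)

22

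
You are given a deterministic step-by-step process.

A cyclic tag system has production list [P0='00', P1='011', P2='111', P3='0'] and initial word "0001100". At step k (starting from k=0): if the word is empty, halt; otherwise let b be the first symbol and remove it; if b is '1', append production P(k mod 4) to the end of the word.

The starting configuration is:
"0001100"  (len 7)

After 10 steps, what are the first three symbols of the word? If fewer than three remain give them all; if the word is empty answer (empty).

step 0: "0001100"  (len 7)
step 1: "001100"  (len 6)
step 2: "01100"  (len 5)
step 3: "1100"  (len 4)
step 4: "1000"  (len 4)
step 5: "00000"  (len 5)
step 6: "0000"  (len 4)
step 7: "000"  (len 3)
step 8: "00"  (len 2)
step 9: "0"  (len 1)
step 10: (halted — word empty)

(empty)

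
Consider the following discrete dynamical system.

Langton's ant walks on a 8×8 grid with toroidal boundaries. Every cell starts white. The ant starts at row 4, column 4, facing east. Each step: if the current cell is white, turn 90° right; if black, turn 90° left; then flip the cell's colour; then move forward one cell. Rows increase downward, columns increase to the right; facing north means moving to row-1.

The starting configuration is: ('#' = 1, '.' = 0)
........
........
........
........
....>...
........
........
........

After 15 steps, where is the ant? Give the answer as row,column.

4,3

[0] ........
........
........
........
....>...
........
........
........
[1] ........
........
........
........
....#...
....v...
........
........
[2] ........
........
........
........
....#...
...<#...
........
........
[3] ........
........
........
........
...^#...
...##...
........
........
[4] ........
........
........
........
...#>...
...##...
........
........
[5] ........
........
........
....^...
...#....
...##...
........
........
[6] ........
........
........
....#>..
...#....
...##...
........
........
[7] ........
........
........
....##..
...#.v..
...##...
........
........
[8] ........
........
........
....##..
...#<#..
...##...
........
........
[9] ........
........
........
....^#..
...###..
...##...
........
........
[10] ........
........
........
...<.#..
...###..
...##...
........
........
[11] ........
........
...^....
...#.#..
...###..
...##...
........
........
[12] ........
........
...#>...
...#.#..
...###..
...##...
........
........
[13] ........
........
...##...
...#v#..
...###..
...##...
........
........
[14] ........
........
...##...
...<##..
...###..
...##...
........
........
[15] ........
........
...##...
....##..
...v##..
...##...
........
........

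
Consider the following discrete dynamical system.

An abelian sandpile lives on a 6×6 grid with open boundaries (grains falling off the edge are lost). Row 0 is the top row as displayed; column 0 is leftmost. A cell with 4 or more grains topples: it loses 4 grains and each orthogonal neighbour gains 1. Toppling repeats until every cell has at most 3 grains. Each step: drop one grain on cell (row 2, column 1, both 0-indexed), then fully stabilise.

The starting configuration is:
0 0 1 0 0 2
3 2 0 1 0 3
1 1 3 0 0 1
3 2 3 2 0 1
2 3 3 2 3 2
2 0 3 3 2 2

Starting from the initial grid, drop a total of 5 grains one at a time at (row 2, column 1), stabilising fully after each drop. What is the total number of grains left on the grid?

54

k=0  0 0 1 0 0 2
3 2 0 1 0 3
1 1 3 0 0 1
3 2 3 2 0 1
2 3 3 2 3 2
2 0 3 3 2 2
k=1  0 0 1 0 0 2
3 2 0 1 0 3
1 2 3 0 0 1
3 2 3 2 0 1
2 3 3 2 3 2
2 0 3 3 2 2
k=2  0 0 1 0 0 2
3 2 0 1 0 3
1 3 3 0 0 1
3 2 3 2 0 1
2 3 3 2 3 2
2 0 3 3 2 2
k=3  0 0 1 0 0 2
3 3 1 1 0 3
3 2 1 2 0 1
1 2 3 0 2 1
0 2 3 2 1 3
3 2 1 2 0 3
k=4  0 0 1 0 0 2
3 3 1 1 0 3
3 3 1 2 0 1
1 2 3 0 2 1
0 2 3 2 1 3
3 2 1 2 0 3
k=5  1 1 1 0 0 2
1 1 2 1 0 3
1 2 2 2 0 1
2 3 3 0 2 1
0 2 3 2 1 3
3 2 1 2 0 3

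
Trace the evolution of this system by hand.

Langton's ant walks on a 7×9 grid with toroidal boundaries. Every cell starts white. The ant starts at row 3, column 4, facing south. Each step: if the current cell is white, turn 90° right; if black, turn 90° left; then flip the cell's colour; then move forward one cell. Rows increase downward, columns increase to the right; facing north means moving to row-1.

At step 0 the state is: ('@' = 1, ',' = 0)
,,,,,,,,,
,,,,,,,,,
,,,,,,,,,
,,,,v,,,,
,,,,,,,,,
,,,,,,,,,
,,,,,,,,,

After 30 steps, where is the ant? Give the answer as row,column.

[0] ,,,,,,,,,
,,,,,,,,,
,,,,,,,,,
,,,,v,,,,
,,,,,,,,,
,,,,,,,,,
,,,,,,,,,
[1] ,,,,,,,,,
,,,,,,,,,
,,,,,,,,,
,,,<@,,,,
,,,,,,,,,
,,,,,,,,,
,,,,,,,,,
[2] ,,,,,,,,,
,,,,,,,,,
,,,^,,,,,
,,,@@,,,,
,,,,,,,,,
,,,,,,,,,
,,,,,,,,,
[3] ,,,,,,,,,
,,,,,,,,,
,,,@>,,,,
,,,@@,,,,
,,,,,,,,,
,,,,,,,,,
,,,,,,,,,
[4] ,,,,,,,,,
,,,,,,,,,
,,,@@,,,,
,,,@v,,,,
,,,,,,,,,
,,,,,,,,,
,,,,,,,,,
[5] ,,,,,,,,,
,,,,,,,,,
,,,@@,,,,
,,,@,>,,,
,,,,,,,,,
,,,,,,,,,
,,,,,,,,,
[6] ,,,,,,,,,
,,,,,,,,,
,,,@@,,,,
,,,@,@,,,
,,,,,v,,,
,,,,,,,,,
,,,,,,,,,
[7] ,,,,,,,,,
,,,,,,,,,
,,,@@,,,,
,,,@,@,,,
,,,,<@,,,
,,,,,,,,,
,,,,,,,,,
[8] ,,,,,,,,,
,,,,,,,,,
,,,@@,,,,
,,,@^@,,,
,,,,@@,,,
,,,,,,,,,
,,,,,,,,,
[9] ,,,,,,,,,
,,,,,,,,,
,,,@@,,,,
,,,@@>,,,
,,,,@@,,,
,,,,,,,,,
,,,,,,,,,
[10] ,,,,,,,,,
,,,,,,,,,
,,,@@^,,,
,,,@@,,,,
,,,,@@,,,
,,,,,,,,,
,,,,,,,,,
[11] ,,,,,,,,,
,,,,,,,,,
,,,@@@>,,
,,,@@,,,,
,,,,@@,,,
,,,,,,,,,
,,,,,,,,,
[12] ,,,,,,,,,
,,,,,,,,,
,,,@@@@,,
,,,@@,v,,
,,,,@@,,,
,,,,,,,,,
,,,,,,,,,
[13] ,,,,,,,,,
,,,,,,,,,
,,,@@@@,,
,,,@@<@,,
,,,,@@,,,
,,,,,,,,,
,,,,,,,,,
[14] ,,,,,,,,,
,,,,,,,,,
,,,@@^@,,
,,,@@@@,,
,,,,@@,,,
,,,,,,,,,
,,,,,,,,,
[15] ,,,,,,,,,
,,,,,,,,,
,,,@<,@,,
,,,@@@@,,
,,,,@@,,,
,,,,,,,,,
,,,,,,,,,
[16] ,,,,,,,,,
,,,,,,,,,
,,,@,,@,,
,,,@v@@,,
,,,,@@,,,
,,,,,,,,,
,,,,,,,,,
[17] ,,,,,,,,,
,,,,,,,,,
,,,@,,@,,
,,,@,>@,,
,,,,@@,,,
,,,,,,,,,
,,,,,,,,,
[18] ,,,,,,,,,
,,,,,,,,,
,,,@,^@,,
,,,@,,@,,
,,,,@@,,,
,,,,,,,,,
,,,,,,,,,
[19] ,,,,,,,,,
,,,,,,,,,
,,,@,@>,,
,,,@,,@,,
,,,,@@,,,
,,,,,,,,,
,,,,,,,,,
[20] ,,,,,,,,,
,,,,,,^,,
,,,@,@,,,
,,,@,,@,,
,,,,@@,,,
,,,,,,,,,
,,,,,,,,,
[21] ,,,,,,,,,
,,,,,,@>,
,,,@,@,,,
,,,@,,@,,
,,,,@@,,,
,,,,,,,,,
,,,,,,,,,
[22] ,,,,,,,,,
,,,,,,@@,
,,,@,@,v,
,,,@,,@,,
,,,,@@,,,
,,,,,,,,,
,,,,,,,,,
[23] ,,,,,,,,,
,,,,,,@@,
,,,@,@<@,
,,,@,,@,,
,,,,@@,,,
,,,,,,,,,
,,,,,,,,,
[24] ,,,,,,,,,
,,,,,,^@,
,,,@,@@@,
,,,@,,@,,
,,,,@@,,,
,,,,,,,,,
,,,,,,,,,
[25] ,,,,,,,,,
,,,,,<,@,
,,,@,@@@,
,,,@,,@,,
,,,,@@,,,
,,,,,,,,,
,,,,,,,,,
[26] ,,,,,^,,,
,,,,,@,@,
,,,@,@@@,
,,,@,,@,,
,,,,@@,,,
,,,,,,,,,
,,,,,,,,,
[27] ,,,,,@>,,
,,,,,@,@,
,,,@,@@@,
,,,@,,@,,
,,,,@@,,,
,,,,,,,,,
,,,,,,,,,
[28] ,,,,,@@,,
,,,,,@v@,
,,,@,@@@,
,,,@,,@,,
,,,,@@,,,
,,,,,,,,,
,,,,,,,,,
[29] ,,,,,@@,,
,,,,,<@@,
,,,@,@@@,
,,,@,,@,,
,,,,@@,,,
,,,,,,,,,
,,,,,,,,,
[30] ,,,,,@@,,
,,,,,,@@,
,,,@,v@@,
,,,@,,@,,
,,,,@@,,,
,,,,,,,,,
,,,,,,,,,

2,5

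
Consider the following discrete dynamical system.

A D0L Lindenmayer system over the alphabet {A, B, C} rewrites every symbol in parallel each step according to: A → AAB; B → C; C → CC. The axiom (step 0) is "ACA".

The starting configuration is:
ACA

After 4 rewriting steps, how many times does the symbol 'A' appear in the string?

gen 0: ACA
gen 1: AABCCAAB
gen 2: AABAABCCCCCAABAABC
gen 3: AABAABCAABAABCCCCCCCCCCCAABAABCAABAABCCC
gen 4: AABAABCAABAABCCCAABAABCAABAABCCCCCCCCCCCCCCCCCCCCCCCAABAABCAABAABCCCAABAABCAABAABCCCCCCC

32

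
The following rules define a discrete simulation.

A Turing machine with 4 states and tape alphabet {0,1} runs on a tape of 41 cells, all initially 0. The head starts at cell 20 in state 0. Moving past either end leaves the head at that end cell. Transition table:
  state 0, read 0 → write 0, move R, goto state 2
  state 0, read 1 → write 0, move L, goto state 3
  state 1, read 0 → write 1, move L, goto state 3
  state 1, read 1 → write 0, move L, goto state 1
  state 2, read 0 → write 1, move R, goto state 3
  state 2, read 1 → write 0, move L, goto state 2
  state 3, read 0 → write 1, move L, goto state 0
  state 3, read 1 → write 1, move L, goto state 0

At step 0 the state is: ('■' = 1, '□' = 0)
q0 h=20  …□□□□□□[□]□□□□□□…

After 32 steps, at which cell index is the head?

step 0: q0 h=20  …□□□□□□[□]□□□□□□…
step 1: q2 h=21  …□□□□□□[□]□□□□□□…
step 2: q3 h=22  …□□□□□■[□]□□□□□□…
step 3: q0 h=21  …□□□□□□[■]■□□□□□…
step 4: q3 h=20  …□□□□□□[□]□■□□□□…
step 5: q0 h=19  …□□□□□□[□]■□■□□□…
step 6: q2 h=20  …□□□□□□[■]□■□□□□…
step 7: q2 h=19  …□□□□□□[□]□□■□□□…
step 8: q3 h=20  …□□□□□■[□]□■□□□□…
step 9: q0 h=19  …□□□□□□[■]■□■□□□…
step 10: q3 h=18  …□□□□□□[□]□■□■□□…
step 11: q0 h=17  …□□□□□□[□]■□■□■□…
step 12: q2 h=18  …□□□□□□[■]□■□■□□…
step 13: q2 h=17  …□□□□□□[□]□□■□■□…
step 14: q3 h=18  …□□□□□■[□]□■□■□□…
step 15: q0 h=17  …□□□□□□[■]■□■□■□…
step 16: q3 h=16  …□□□□□□[□]□■□■□■…
step 17: q0 h=15  …□□□□□□[□]■□■□■□…
step 18: q2 h=16  …□□□□□□[■]□■□■□■…
step 19: q2 h=15  …□□□□□□[□]□□■□■□…
step 20: q3 h=16  …□□□□□■[□]□■□■□■…
step 21: q0 h=15  …□□□□□□[■]■□■□■□…
step 22: q3 h=14  …□□□□□□[□]□■□■□■…
step 23: q0 h=13  …□□□□□□[□]■□■□■□…
step 24: q2 h=14  …□□□□□□[■]□■□■□■…
step 25: q2 h=13  …□□□□□□[□]□□■□■□…
step 26: q3 h=14  …□□□□□■[□]□■□■□■…
step 27: q0 h=13  …□□□□□□[■]■□■□■□…
step 28: q3 h=12  …□□□□□□[□]□■□■□■…
step 29: q0 h=11  …□□□□□□[□]■□■□■□…
step 30: q2 h=12  …□□□□□□[■]□■□■□■…
step 31: q2 h=11  …□□□□□□[□]□□■□■□…
step 32: q3 h=12  …□□□□□■[□]□■□■□■…

12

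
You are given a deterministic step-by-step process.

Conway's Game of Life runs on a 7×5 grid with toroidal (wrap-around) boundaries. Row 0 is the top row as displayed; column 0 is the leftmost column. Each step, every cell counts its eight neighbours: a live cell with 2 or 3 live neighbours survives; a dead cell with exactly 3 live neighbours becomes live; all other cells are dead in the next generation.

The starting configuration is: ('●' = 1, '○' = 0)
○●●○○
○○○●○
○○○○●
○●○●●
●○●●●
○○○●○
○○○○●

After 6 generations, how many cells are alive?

k=0  ○●●○○
○○○●○
○○○○●
○●○●●
●○●●●
○○○●○
○○○○●
k=1  ○○●●○
○○●●○
●○●○●
○●○○○
●●○○○
●○●○○
○○●●○
k=2  ○●○○●
○○○○○
●○●○●
○○●○●
●○●○○
●○●●●
○○○○●
k=3  ●○○○○
○●○●●
●●○○●
○○●○●
●○●○○
●○●○○
○●●○○
k=4  ●○○●●
○●●●○
○●○○○
○○●○●
●○●○●
●○●●○
●○●○○
k=5  ●○○○○
○●○●○
●●○○○
○○●○●
●○●○○
●○●○○
●○●○○
k=6  ●○●○●
○●●○●
●●○●●
○○●●●
●○●○●
●○●●●
●○○○●

22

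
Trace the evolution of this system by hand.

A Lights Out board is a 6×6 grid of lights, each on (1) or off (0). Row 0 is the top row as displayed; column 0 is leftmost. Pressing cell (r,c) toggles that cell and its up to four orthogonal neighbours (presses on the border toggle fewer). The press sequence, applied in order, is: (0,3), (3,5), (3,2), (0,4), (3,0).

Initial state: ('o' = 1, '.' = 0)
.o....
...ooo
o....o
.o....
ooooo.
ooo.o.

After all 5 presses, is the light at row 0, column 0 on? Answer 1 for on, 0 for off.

0

step 0: .o....
...ooo
o....o
.o....
ooooo.
ooo.o.
step 1: .oooo.
....oo
o....o
.o....
ooooo.
ooo.o.
step 2: .oooo.
....oo
o.....
.o..oo
oooooo
ooo.o.
step 3: .oooo.
....oo
o.o...
..oooo
oo.ooo
ooo.o.
step 4: .oo..o
.....o
o.o...
..oooo
oo.ooo
ooo.o.
step 5: .oo..o
.....o
..o...
oooooo
.o.ooo
ooo.o.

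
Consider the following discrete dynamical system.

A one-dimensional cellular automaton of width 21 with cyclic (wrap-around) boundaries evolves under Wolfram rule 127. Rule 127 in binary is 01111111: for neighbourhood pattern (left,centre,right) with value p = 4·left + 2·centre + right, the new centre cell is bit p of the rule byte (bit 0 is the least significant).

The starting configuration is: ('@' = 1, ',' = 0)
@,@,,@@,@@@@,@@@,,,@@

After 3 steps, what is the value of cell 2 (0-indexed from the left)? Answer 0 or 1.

1

0) @,@,,@@,@@@@,@@@,,,@@
1) @@@@@@@@@,,@@@,@@@@@,
2) @,,,,,,,@@@@,@@@,,,@@
3) @@@@@@@@@,,@@@,@@@@@,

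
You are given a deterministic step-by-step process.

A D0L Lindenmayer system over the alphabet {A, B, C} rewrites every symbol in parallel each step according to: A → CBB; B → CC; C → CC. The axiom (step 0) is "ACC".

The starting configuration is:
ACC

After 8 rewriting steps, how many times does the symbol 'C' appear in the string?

896

0) ACC
1) CBBCCCC
2) CCCCCCCCCCCCCC
3) CCCCCCCCCCCCCCCCCCCCCCCCCCCC
4) CCCCCCCCCCCCCCCCCCCCCCCCCCCCCCCCCCCCCCCCCCCCCCCCCCCCCCCC
5) CCCCCCCCCCCCCCCCCCCCCCCCCCCCCCCCCCCCCCCCCCCCCCCCCCCCCCCCCCCCCCCCCCCCCCCCCCCCCCCCCCCCCCCCCCCCCCCCCCCCCCCCCCCCCCCC
6) CCCCCCCCCCCCCCCCCCCCCCCCCCCCCCCCCCCCCCCCCCCCCCCCCCCCCCCCCC…CCCCCCCCCCCCCCCCCCCCCCCCCCCCCCCCCCCCCCCCCCCCCCCCCCCCCCCCCC  (len 224)
7) CCCCCCCCCCCCCCCCCCCCCCCCCCCCCCCCCCCCCCCCCCCCCCCCCCCCCCCCCC…CCCCCCCCCCCCCCCCCCCCCCCCCCCCCCCCCCCCCCCCCCCCCCCCCCCCCCCCCC  (len 448)
8) CCCCCCCCCCCCCCCCCCCCCCCCCCCCCCCCCCCCCCCCCCCCCCCCCCCCCCCCCC…CCCCCCCCCCCCCCCCCCCCCCCCCCCCCCCCCCCCCCCCCCCCCCCCCCCCCCCCCC  (len 896)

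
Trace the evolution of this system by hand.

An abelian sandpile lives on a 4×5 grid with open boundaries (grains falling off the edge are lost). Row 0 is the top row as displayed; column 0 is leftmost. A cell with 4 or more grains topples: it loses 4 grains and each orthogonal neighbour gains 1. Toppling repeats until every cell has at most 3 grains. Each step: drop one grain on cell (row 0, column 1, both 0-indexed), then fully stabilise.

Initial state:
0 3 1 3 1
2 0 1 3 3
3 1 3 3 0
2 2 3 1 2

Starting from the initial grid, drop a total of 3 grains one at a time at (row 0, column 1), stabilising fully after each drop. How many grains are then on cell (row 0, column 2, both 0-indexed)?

k=0  0 3 1 3 1
2 0 1 3 3
3 1 3 3 0
2 2 3 1 2
k=1  1 0 2 3 1
2 1 1 3 3
3 1 3 3 0
2 2 3 1 2
k=2  1 1 2 3 1
2 1 1 3 3
3 1 3 3 0
2 2 3 1 2
k=3  1 2 2 3 1
2 1 1 3 3
3 1 3 3 0
2 2 3 1 2

2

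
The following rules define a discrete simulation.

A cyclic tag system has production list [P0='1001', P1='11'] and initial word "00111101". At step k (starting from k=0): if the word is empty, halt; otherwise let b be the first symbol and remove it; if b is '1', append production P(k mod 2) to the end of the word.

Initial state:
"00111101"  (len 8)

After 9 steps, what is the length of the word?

gen 0: "00111101"  (len 8)
gen 1: "0111101"  (len 7)
gen 2: "111101"  (len 6)
gen 3: "111011001"  (len 9)
gen 4: "1101100111"  (len 10)
gen 5: "1011001111001"  (len 13)
gen 6: "01100111100111"  (len 14)
gen 7: "1100111100111"  (len 13)
gen 8: "10011110011111"  (len 14)
gen 9: "00111100111111001"  (len 17)

17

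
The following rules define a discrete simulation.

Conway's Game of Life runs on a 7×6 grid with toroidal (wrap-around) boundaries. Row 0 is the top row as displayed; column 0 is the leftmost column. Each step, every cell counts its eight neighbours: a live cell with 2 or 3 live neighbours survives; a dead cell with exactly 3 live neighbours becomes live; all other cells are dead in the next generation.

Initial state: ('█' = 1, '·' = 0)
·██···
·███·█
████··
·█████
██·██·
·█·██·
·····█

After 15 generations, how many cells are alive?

4

step 0: ·██···
·███·█
████··
·█████
██·██·
·█·██·
·····█
step 1: ·█·██·
····█·
······
······
······
·█·█··
██·██·
step 2: ██····
···██·
······
······
······
██·██·
██···█
step 3: ·██·█·
······
······
······
······
·██·█·
····█·
step 4: ···█··
······
······
······
······
···█··
····██
step 5: ····█·
······
······
······
······
····█·
···██·
step 6: ···██·
······
······
······
······
···██·
···███
step 7: ···█·█
······
······
······
······
···█·█
··█··█
step 8: ····█·
······
······
······
······
····█·
█·██·█
step 9: ···███
······
······
······
······
···███
···█·█
step 10: ···█·█
····█·
······
······
····█·
···█·█
█·█···
step 11: ···███
····█·
······
······
····█·
···███
█·██·█
step 12: █·█···
···███
······
······
···███
█·█···
█·█···
step 13: █·█·█·
···███
····█·
····█·
···███
█·█·█·
█·██·█
step 14: █·█···
······
······
······
······
█·█···
█·█···
step 15: ······
······
······
······
······
······
█·██·█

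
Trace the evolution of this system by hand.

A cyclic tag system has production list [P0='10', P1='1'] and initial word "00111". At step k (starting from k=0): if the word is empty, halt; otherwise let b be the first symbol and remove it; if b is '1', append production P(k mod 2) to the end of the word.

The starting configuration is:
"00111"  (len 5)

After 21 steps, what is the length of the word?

4

k=0  "00111"  (len 5)
k=1  "0111"  (len 4)
k=2  "111"  (len 3)
k=3  "1110"  (len 4)
k=4  "1101"  (len 4)
k=5  "10110"  (len 5)
k=6  "01101"  (len 5)
k=7  "1101"  (len 4)
k=8  "1011"  (len 4)
k=9  "01110"  (len 5)
k=10  "1110"  (len 4)
k=11  "11010"  (len 5)
k=12  "10101"  (len 5)
k=13  "010110"  (len 6)
k=14  "10110"  (len 5)
k=15  "011010"  (len 6)
k=16  "11010"  (len 5)
k=17  "101010"  (len 6)
k=18  "010101"  (len 6)
k=19  "10101"  (len 5)
k=20  "01011"  (len 5)
k=21  "1011"  (len 4)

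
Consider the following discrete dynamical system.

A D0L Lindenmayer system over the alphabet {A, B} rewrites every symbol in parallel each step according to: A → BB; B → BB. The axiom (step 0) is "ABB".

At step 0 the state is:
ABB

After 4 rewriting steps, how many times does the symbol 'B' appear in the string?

t=0: ABB
t=1: BBBBBB
t=2: BBBBBBBBBBBB
t=3: BBBBBBBBBBBBBBBBBBBBBBBB
t=4: BBBBBBBBBBBBBBBBBBBBBBBBBBBBBBBBBBBBBBBBBBBBBBBB

48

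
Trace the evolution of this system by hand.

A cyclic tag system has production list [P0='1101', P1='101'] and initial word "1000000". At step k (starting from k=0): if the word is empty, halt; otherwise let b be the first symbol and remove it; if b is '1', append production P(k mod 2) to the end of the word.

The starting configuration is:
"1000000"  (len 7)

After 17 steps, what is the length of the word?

18

k=0  "1000000"  (len 7)
k=1  "0000001101"  (len 10)
k=2  "000001101"  (len 9)
k=3  "00001101"  (len 8)
k=4  "0001101"  (len 7)
k=5  "001101"  (len 6)
k=6  "01101"  (len 5)
k=7  "1101"  (len 4)
k=8  "101101"  (len 6)
k=9  "011011101"  (len 9)
k=10  "11011101"  (len 8)
k=11  "10111011101"  (len 11)
k=12  "0111011101101"  (len 13)
k=13  "111011101101"  (len 12)
k=14  "11011101101101"  (len 14)
k=15  "10111011011011101"  (len 17)
k=16  "0111011011011101101"  (len 19)
k=17  "111011011011101101"  (len 18)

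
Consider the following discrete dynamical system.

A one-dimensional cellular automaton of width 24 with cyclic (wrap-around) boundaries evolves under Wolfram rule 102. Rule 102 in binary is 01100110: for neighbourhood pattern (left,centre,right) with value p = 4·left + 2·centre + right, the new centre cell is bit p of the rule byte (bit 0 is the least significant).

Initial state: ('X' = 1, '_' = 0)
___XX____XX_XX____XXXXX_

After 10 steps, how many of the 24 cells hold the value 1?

14

0) ___XX____XX_XX____XXXXX_
1) __X_X___X_XX_X___X____X_
2) _XXXX__XXX_XXX__XX___XX_
3) X___X_X__XX__X_X_X__X_X_
4) X__XXXX_X_X_XXXXXX_XXXXX
5) X_X___XXXXXX_____XX_____
6) XXX__X_____X____X_X____X
7) __X_XX____XX___XXXX___X_
8) _XXX_X___X_X__X___X__XX_
9) X__XXX__XXXX_XX__XX_X_X_
10) X_X__X_X___XX_X_X_XXXXXX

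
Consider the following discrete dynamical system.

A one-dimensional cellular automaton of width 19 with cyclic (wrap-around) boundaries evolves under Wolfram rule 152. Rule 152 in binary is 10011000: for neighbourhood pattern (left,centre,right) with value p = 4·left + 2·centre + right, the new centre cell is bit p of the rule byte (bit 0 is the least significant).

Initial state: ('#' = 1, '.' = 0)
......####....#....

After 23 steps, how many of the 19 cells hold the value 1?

3

[0] ......####....#....
[1] ......###.#....#...
[2] ......##...#....#..
[3] ......#.#...#....#.
[4] .........#...#....#
[5] #.........#...#....
[6] .#.........#...#...
[7] ..#.........#...#..
[8] ...#.........#...#.
[9] ....#.........#...#
[10] #....#.........#...
[11] .#....#.........#..
[12] ..#....#.........#.
[13] ...#....#.........#
[14] #...#....#.........
[15] .#...#....#........
[16] ..#...#....#.......
[17] ...#...#....#......
[18] ....#...#....#.....
[19] .....#...#....#....
[20] ......#...#....#...
[21] .......#...#....#..
[22] ........#...#....#.
[23] .........#...#....#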